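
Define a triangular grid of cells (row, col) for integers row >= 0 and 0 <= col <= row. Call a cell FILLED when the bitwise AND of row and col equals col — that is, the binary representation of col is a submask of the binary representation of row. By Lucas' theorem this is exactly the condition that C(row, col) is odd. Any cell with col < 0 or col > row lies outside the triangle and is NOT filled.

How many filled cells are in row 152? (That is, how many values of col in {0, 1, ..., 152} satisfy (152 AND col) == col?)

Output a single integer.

Answer: 8

Derivation:
152 in binary = 10011000
popcount(152) = number of 1-bits in 10011000 = 3
A col c satisfies (152 AND c) == c iff every set bit of c is also set in 152; each of the 3 set bits of 152 can independently be on or off in c.
count = 2^3 = 8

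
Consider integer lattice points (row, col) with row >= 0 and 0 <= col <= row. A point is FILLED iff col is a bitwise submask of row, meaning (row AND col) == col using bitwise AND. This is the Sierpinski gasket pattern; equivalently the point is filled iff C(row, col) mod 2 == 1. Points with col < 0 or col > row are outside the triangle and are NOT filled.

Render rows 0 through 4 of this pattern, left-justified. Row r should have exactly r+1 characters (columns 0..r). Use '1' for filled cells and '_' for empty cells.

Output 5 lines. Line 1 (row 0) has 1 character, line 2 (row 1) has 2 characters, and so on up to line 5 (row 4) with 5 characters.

Answer: 1
11
1_1
1111
1___1

Derivation:
r0=0: 1
r1=1: 11
r2=10: 1_1
r3=11: 1111
r4=100: 1___1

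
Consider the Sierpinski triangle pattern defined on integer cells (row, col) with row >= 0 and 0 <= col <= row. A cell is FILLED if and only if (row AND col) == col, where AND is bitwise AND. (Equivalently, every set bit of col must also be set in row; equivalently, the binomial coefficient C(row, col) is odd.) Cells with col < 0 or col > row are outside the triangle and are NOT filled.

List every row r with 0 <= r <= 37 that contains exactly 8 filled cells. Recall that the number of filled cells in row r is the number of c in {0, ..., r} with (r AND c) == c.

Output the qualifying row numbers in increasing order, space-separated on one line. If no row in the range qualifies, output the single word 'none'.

Answer: 7 11 13 14 19 21 22 25 26 28 35 37

Derivation:
Row r has 2^popcount(r) filled cells, so we need popcount(r) = log2(8) = 3.
Scan r = 0..37 and keep those with exactly 3 one-bits:
r=0=0 popcount=0 -> skip
r=1=1 popcount=1 -> skip
r=2=10 popcount=1 -> skip
r=3=11 popcount=2 -> skip
r=4=100 popcount=1 -> skip
r=5=101 popcount=2 -> skip
r=6=110 popcount=2 -> skip
r=7=111 popcount=3 -> KEEP
r=8=1000 popcount=1 -> skip
r=9=1001 popcount=2 -> skip
r=10=1010 popcount=2 -> skip
r=11=1011 popcount=3 -> KEEP
r=12=1100 popcount=2 -> skip
r=13=1101 popcount=3 -> KEEP
r=14=1110 popcount=3 -> KEEP
r=15=1111 popcount=4 -> skip
r=16=10000 popcount=1 -> skip
r=17=10001 popcount=2 -> skip
r=18=10010 popcount=2 -> skip
r=19=10011 popcount=3 -> KEEP
r=20=10100 popcount=2 -> skip
r=21=10101 popcount=3 -> KEEP
r=22=10110 popcount=3 -> KEEP
r=23=10111 popcount=4 -> skip
r=24=11000 popcount=2 -> skip
r=25=11001 popcount=3 -> KEEP
r=26=11010 popcount=3 -> KEEP
r=27=11011 popcount=4 -> skip
r=28=11100 popcount=3 -> KEEP
r=29=11101 popcount=4 -> skip
r=30=11110 popcount=4 -> skip
r=31=11111 popcount=5 -> skip
r=32=100000 popcount=1 -> skip
r=33=100001 popcount=2 -> skip
r=34=100010 popcount=2 -> skip
r=35=100011 popcount=3 -> KEEP
r=36=100100 popcount=2 -> skip
r=37=100101 popcount=3 -> KEEP
Kept rows: 7 11 13 14 19 21 22 25 26 28 35 37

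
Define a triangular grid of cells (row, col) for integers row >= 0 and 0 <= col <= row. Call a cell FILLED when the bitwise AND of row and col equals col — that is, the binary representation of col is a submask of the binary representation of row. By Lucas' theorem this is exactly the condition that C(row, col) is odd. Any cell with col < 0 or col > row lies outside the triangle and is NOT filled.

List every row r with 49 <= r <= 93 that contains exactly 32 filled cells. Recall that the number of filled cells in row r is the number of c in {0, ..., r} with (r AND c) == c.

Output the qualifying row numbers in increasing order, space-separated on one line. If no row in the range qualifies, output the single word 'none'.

Row r has 2^popcount(r) filled cells, so we need popcount(r) = log2(32) = 5.
Scan r = 49..93 and keep those with exactly 5 one-bits:
r=49=110001 popcount=3 -> skip
r=50=110010 popcount=3 -> skip
r=51=110011 popcount=4 -> skip
r=52=110100 popcount=3 -> skip
r=53=110101 popcount=4 -> skip
r=54=110110 popcount=4 -> skip
r=55=110111 popcount=5 -> KEEP
r=56=111000 popcount=3 -> skip
r=57=111001 popcount=4 -> skip
r=58=111010 popcount=4 -> skip
r=59=111011 popcount=5 -> KEEP
r=60=111100 popcount=4 -> skip
r=61=111101 popcount=5 -> KEEP
r=62=111110 popcount=5 -> KEEP
r=63=111111 popcount=6 -> skip
r=64=1000000 popcount=1 -> skip
r=65=1000001 popcount=2 -> skip
r=66=1000010 popcount=2 -> skip
r=67=1000011 popcount=3 -> skip
r=68=1000100 popcount=2 -> skip
r=69=1000101 popcount=3 -> skip
r=70=1000110 popcount=3 -> skip
r=71=1000111 popcount=4 -> skip
r=72=1001000 popcount=2 -> skip
r=73=1001001 popcount=3 -> skip
r=74=1001010 popcount=3 -> skip
r=75=1001011 popcount=4 -> skip
r=76=1001100 popcount=3 -> skip
r=77=1001101 popcount=4 -> skip
r=78=1001110 popcount=4 -> skip
r=79=1001111 popcount=5 -> KEEP
r=80=1010000 popcount=2 -> skip
r=81=1010001 popcount=3 -> skip
r=82=1010010 popcount=3 -> skip
r=83=1010011 popcount=4 -> skip
r=84=1010100 popcount=3 -> skip
r=85=1010101 popcount=4 -> skip
r=86=1010110 popcount=4 -> skip
r=87=1010111 popcount=5 -> KEEP
r=88=1011000 popcount=3 -> skip
r=89=1011001 popcount=4 -> skip
r=90=1011010 popcount=4 -> skip
r=91=1011011 popcount=5 -> KEEP
r=92=1011100 popcount=4 -> skip
r=93=1011101 popcount=5 -> KEEP
Kept rows: 55 59 61 62 79 87 91 93

Answer: 55 59 61 62 79 87 91 93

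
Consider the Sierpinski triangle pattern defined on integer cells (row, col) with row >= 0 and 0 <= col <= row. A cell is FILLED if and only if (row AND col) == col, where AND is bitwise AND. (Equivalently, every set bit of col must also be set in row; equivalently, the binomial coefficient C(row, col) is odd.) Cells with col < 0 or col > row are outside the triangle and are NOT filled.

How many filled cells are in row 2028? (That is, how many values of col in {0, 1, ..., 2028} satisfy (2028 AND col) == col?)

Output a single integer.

2028 in binary = 11111101100
popcount(2028) = number of 1-bits in 11111101100 = 8
A col c satisfies (2028 AND c) == c iff every set bit of c is also set in 2028; each of the 8 set bits of 2028 can independently be on or off in c.
count = 2^8 = 256

Answer: 256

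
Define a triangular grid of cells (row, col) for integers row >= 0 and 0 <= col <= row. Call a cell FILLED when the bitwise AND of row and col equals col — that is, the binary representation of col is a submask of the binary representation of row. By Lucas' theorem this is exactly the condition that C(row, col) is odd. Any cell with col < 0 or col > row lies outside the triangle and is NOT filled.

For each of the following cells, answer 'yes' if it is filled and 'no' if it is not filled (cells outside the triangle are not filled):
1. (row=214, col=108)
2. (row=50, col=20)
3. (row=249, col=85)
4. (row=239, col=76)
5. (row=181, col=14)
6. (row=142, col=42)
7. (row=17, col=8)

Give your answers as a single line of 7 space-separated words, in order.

(214,108): row=0b11010110, col=0b1101100, row AND col = 0b1000100 = 68; 68 != 108 -> empty
(50,20): row=0b110010, col=0b10100, row AND col = 0b10000 = 16; 16 != 20 -> empty
(249,85): row=0b11111001, col=0b1010101, row AND col = 0b1010001 = 81; 81 != 85 -> empty
(239,76): row=0b11101111, col=0b1001100, row AND col = 0b1001100 = 76; 76 == 76 -> filled
(181,14): row=0b10110101, col=0b1110, row AND col = 0b100 = 4; 4 != 14 -> empty
(142,42): row=0b10001110, col=0b101010, row AND col = 0b1010 = 10; 10 != 42 -> empty
(17,8): row=0b10001, col=0b1000, row AND col = 0b0 = 0; 0 != 8 -> empty

Answer: no no no yes no no no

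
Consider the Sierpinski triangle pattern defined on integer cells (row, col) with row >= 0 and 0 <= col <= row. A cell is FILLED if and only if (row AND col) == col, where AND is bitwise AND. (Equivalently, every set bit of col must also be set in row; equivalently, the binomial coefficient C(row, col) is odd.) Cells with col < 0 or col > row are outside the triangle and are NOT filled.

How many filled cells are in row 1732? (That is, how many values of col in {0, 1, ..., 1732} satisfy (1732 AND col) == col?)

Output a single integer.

Answer: 32

Derivation:
1732 in binary = 11011000100
popcount(1732) = number of 1-bits in 11011000100 = 5
A col c satisfies (1732 AND c) == c iff every set bit of c is also set in 1732; each of the 5 set bits of 1732 can independently be on or off in c.
count = 2^5 = 32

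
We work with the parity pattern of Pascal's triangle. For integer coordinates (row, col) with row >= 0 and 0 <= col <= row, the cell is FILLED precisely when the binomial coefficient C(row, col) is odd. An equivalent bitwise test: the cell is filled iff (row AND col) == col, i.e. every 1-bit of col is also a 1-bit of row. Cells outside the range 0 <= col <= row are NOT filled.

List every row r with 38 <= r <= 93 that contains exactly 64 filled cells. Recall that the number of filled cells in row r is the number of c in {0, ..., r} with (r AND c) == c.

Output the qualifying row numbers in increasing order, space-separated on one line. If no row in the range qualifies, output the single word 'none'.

Answer: 63

Derivation:
Row r has 2^popcount(r) filled cells, so we need popcount(r) = log2(64) = 6.
Scan r = 38..93 and keep those with exactly 6 one-bits:
r=38=100110 popcount=3 -> skip
r=39=100111 popcount=4 -> skip
r=40=101000 popcount=2 -> skip
r=41=101001 popcount=3 -> skip
r=42=101010 popcount=3 -> skip
r=43=101011 popcount=4 -> skip
r=44=101100 popcount=3 -> skip
r=45=101101 popcount=4 -> skip
r=46=101110 popcount=4 -> skip
r=47=101111 popcount=5 -> skip
r=48=110000 popcount=2 -> skip
r=49=110001 popcount=3 -> skip
r=50=110010 popcount=3 -> skip
r=51=110011 popcount=4 -> skip
r=52=110100 popcount=3 -> skip
r=53=110101 popcount=4 -> skip
r=54=110110 popcount=4 -> skip
r=55=110111 popcount=5 -> skip
r=56=111000 popcount=3 -> skip
r=57=111001 popcount=4 -> skip
r=58=111010 popcount=4 -> skip
r=59=111011 popcount=5 -> skip
r=60=111100 popcount=4 -> skip
r=61=111101 popcount=5 -> skip
r=62=111110 popcount=5 -> skip
r=63=111111 popcount=6 -> KEEP
r=64=1000000 popcount=1 -> skip
r=65=1000001 popcount=2 -> skip
r=66=1000010 popcount=2 -> skip
r=67=1000011 popcount=3 -> skip
r=68=1000100 popcount=2 -> skip
r=69=1000101 popcount=3 -> skip
r=70=1000110 popcount=3 -> skip
r=71=1000111 popcount=4 -> skip
r=72=1001000 popcount=2 -> skip
r=73=1001001 popcount=3 -> skip
r=74=1001010 popcount=3 -> skip
r=75=1001011 popcount=4 -> skip
r=76=1001100 popcount=3 -> skip
r=77=1001101 popcount=4 -> skip
r=78=1001110 popcount=4 -> skip
r=79=1001111 popcount=5 -> skip
r=80=1010000 popcount=2 -> skip
r=81=1010001 popcount=3 -> skip
r=82=1010010 popcount=3 -> skip
r=83=1010011 popcount=4 -> skip
r=84=1010100 popcount=3 -> skip
r=85=1010101 popcount=4 -> skip
r=86=1010110 popcount=4 -> skip
r=87=1010111 popcount=5 -> skip
r=88=1011000 popcount=3 -> skip
r=89=1011001 popcount=4 -> skip
r=90=1011010 popcount=4 -> skip
r=91=1011011 popcount=5 -> skip
r=92=1011100 popcount=4 -> skip
r=93=1011101 popcount=5 -> skip
Kept rows: 63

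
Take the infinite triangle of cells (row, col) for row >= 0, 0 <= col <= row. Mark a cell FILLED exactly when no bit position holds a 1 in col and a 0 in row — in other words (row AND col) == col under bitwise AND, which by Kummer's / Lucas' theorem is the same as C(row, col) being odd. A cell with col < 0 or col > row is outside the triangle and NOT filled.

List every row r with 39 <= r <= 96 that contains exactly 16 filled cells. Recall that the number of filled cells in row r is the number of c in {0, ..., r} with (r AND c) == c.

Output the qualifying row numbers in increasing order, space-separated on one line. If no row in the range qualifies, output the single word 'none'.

Row r has 2^popcount(r) filled cells, so we need popcount(r) = log2(16) = 4.
Scan r = 39..96 and keep those with exactly 4 one-bits:
r=39=100111 popcount=4 -> KEEP
r=40=101000 popcount=2 -> skip
r=41=101001 popcount=3 -> skip
r=42=101010 popcount=3 -> skip
r=43=101011 popcount=4 -> KEEP
r=44=101100 popcount=3 -> skip
r=45=101101 popcount=4 -> KEEP
r=46=101110 popcount=4 -> KEEP
r=47=101111 popcount=5 -> skip
r=48=110000 popcount=2 -> skip
r=49=110001 popcount=3 -> skip
r=50=110010 popcount=3 -> skip
r=51=110011 popcount=4 -> KEEP
r=52=110100 popcount=3 -> skip
r=53=110101 popcount=4 -> KEEP
r=54=110110 popcount=4 -> KEEP
r=55=110111 popcount=5 -> skip
r=56=111000 popcount=3 -> skip
r=57=111001 popcount=4 -> KEEP
r=58=111010 popcount=4 -> KEEP
r=59=111011 popcount=5 -> skip
r=60=111100 popcount=4 -> KEEP
r=61=111101 popcount=5 -> skip
r=62=111110 popcount=5 -> skip
r=63=111111 popcount=6 -> skip
r=64=1000000 popcount=1 -> skip
r=65=1000001 popcount=2 -> skip
r=66=1000010 popcount=2 -> skip
r=67=1000011 popcount=3 -> skip
r=68=1000100 popcount=2 -> skip
r=69=1000101 popcount=3 -> skip
r=70=1000110 popcount=3 -> skip
r=71=1000111 popcount=4 -> KEEP
r=72=1001000 popcount=2 -> skip
r=73=1001001 popcount=3 -> skip
r=74=1001010 popcount=3 -> skip
r=75=1001011 popcount=4 -> KEEP
r=76=1001100 popcount=3 -> skip
r=77=1001101 popcount=4 -> KEEP
r=78=1001110 popcount=4 -> KEEP
r=79=1001111 popcount=5 -> skip
r=80=1010000 popcount=2 -> skip
r=81=1010001 popcount=3 -> skip
r=82=1010010 popcount=3 -> skip
r=83=1010011 popcount=4 -> KEEP
r=84=1010100 popcount=3 -> skip
r=85=1010101 popcount=4 -> KEEP
r=86=1010110 popcount=4 -> KEEP
r=87=1010111 popcount=5 -> skip
r=88=1011000 popcount=3 -> skip
r=89=1011001 popcount=4 -> KEEP
r=90=1011010 popcount=4 -> KEEP
r=91=1011011 popcount=5 -> skip
r=92=1011100 popcount=4 -> KEEP
r=93=1011101 popcount=5 -> skip
r=94=1011110 popcount=5 -> skip
r=95=1011111 popcount=6 -> skip
r=96=1100000 popcount=2 -> skip
Kept rows: 39 43 45 46 51 53 54 57 58 60 71 75 77 78 83 85 86 89 90 92

Answer: 39 43 45 46 51 53 54 57 58 60 71 75 77 78 83 85 86 89 90 92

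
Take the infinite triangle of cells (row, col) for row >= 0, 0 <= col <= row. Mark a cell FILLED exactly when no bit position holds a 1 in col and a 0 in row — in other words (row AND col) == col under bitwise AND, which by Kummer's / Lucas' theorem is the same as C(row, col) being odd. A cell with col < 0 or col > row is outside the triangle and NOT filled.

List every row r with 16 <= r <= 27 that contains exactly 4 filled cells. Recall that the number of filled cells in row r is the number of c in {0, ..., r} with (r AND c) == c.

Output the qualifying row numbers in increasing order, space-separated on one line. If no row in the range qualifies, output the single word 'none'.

Row r has 2^popcount(r) filled cells, so we need popcount(r) = log2(4) = 2.
Scan r = 16..27 and keep those with exactly 2 one-bits:
r=16=10000 popcount=1 -> skip
r=17=10001 popcount=2 -> KEEP
r=18=10010 popcount=2 -> KEEP
r=19=10011 popcount=3 -> skip
r=20=10100 popcount=2 -> KEEP
r=21=10101 popcount=3 -> skip
r=22=10110 popcount=3 -> skip
r=23=10111 popcount=4 -> skip
r=24=11000 popcount=2 -> KEEP
r=25=11001 popcount=3 -> skip
r=26=11010 popcount=3 -> skip
r=27=11011 popcount=4 -> skip
Kept rows: 17 18 20 24

Answer: 17 18 20 24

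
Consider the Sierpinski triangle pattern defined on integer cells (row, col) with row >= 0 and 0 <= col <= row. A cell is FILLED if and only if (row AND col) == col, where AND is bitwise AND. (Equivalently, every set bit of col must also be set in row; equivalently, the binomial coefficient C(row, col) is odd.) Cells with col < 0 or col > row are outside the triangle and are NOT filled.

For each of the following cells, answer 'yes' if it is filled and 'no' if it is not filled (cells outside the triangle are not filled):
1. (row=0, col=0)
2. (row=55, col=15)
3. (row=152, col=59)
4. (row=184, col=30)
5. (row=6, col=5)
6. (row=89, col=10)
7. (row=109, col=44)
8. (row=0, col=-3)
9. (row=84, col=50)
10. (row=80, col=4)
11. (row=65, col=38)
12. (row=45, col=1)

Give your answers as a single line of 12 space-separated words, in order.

Answer: yes no no no no no yes no no no no yes

Derivation:
(0,0): row=0b0, col=0b0, row AND col = 0b0 = 0; 0 == 0 -> filled
(55,15): row=0b110111, col=0b1111, row AND col = 0b111 = 7; 7 != 15 -> empty
(152,59): row=0b10011000, col=0b111011, row AND col = 0b11000 = 24; 24 != 59 -> empty
(184,30): row=0b10111000, col=0b11110, row AND col = 0b11000 = 24; 24 != 30 -> empty
(6,5): row=0b110, col=0b101, row AND col = 0b100 = 4; 4 != 5 -> empty
(89,10): row=0b1011001, col=0b1010, row AND col = 0b1000 = 8; 8 != 10 -> empty
(109,44): row=0b1101101, col=0b101100, row AND col = 0b101100 = 44; 44 == 44 -> filled
(0,-3): col outside [0, 0] -> not filled
(84,50): row=0b1010100, col=0b110010, row AND col = 0b10000 = 16; 16 != 50 -> empty
(80,4): row=0b1010000, col=0b100, row AND col = 0b0 = 0; 0 != 4 -> empty
(65,38): row=0b1000001, col=0b100110, row AND col = 0b0 = 0; 0 != 38 -> empty
(45,1): row=0b101101, col=0b1, row AND col = 0b1 = 1; 1 == 1 -> filled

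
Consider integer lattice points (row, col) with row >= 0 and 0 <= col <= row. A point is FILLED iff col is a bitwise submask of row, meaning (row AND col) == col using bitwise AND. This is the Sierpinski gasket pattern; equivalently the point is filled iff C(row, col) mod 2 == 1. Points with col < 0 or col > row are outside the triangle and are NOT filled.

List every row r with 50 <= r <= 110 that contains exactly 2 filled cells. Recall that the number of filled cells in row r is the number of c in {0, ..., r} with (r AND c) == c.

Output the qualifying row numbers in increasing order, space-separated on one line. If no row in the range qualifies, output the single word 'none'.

Answer: 64

Derivation:
Row r has 2^popcount(r) filled cells, so we need popcount(r) = log2(2) = 1.
Scan r = 50..110 and keep those with exactly 1 one-bits:
r=50=110010 popcount=3 -> skip
r=51=110011 popcount=4 -> skip
r=52=110100 popcount=3 -> skip
r=53=110101 popcount=4 -> skip
r=54=110110 popcount=4 -> skip
r=55=110111 popcount=5 -> skip
r=56=111000 popcount=3 -> skip
r=57=111001 popcount=4 -> skip
r=58=111010 popcount=4 -> skip
r=59=111011 popcount=5 -> skip
r=60=111100 popcount=4 -> skip
r=61=111101 popcount=5 -> skip
r=62=111110 popcount=5 -> skip
r=63=111111 popcount=6 -> skip
r=64=1000000 popcount=1 -> KEEP
r=65=1000001 popcount=2 -> skip
r=66=1000010 popcount=2 -> skip
r=67=1000011 popcount=3 -> skip
r=68=1000100 popcount=2 -> skip
r=69=1000101 popcount=3 -> skip
r=70=1000110 popcount=3 -> skip
r=71=1000111 popcount=4 -> skip
r=72=1001000 popcount=2 -> skip
r=73=1001001 popcount=3 -> skip
r=74=1001010 popcount=3 -> skip
r=75=1001011 popcount=4 -> skip
r=76=1001100 popcount=3 -> skip
r=77=1001101 popcount=4 -> skip
r=78=1001110 popcount=4 -> skip
r=79=1001111 popcount=5 -> skip
r=80=1010000 popcount=2 -> skip
r=81=1010001 popcount=3 -> skip
r=82=1010010 popcount=3 -> skip
r=83=1010011 popcount=4 -> skip
r=84=1010100 popcount=3 -> skip
r=85=1010101 popcount=4 -> skip
r=86=1010110 popcount=4 -> skip
r=87=1010111 popcount=5 -> skip
r=88=1011000 popcount=3 -> skip
r=89=1011001 popcount=4 -> skip
r=90=1011010 popcount=4 -> skip
r=91=1011011 popcount=5 -> skip
r=92=1011100 popcount=4 -> skip
r=93=1011101 popcount=5 -> skip
r=94=1011110 popcount=5 -> skip
r=95=1011111 popcount=6 -> skip
r=96=1100000 popcount=2 -> skip
r=97=1100001 popcount=3 -> skip
r=98=1100010 popcount=3 -> skip
r=99=1100011 popcount=4 -> skip
r=100=1100100 popcount=3 -> skip
r=101=1100101 popcount=4 -> skip
r=102=1100110 popcount=4 -> skip
r=103=1100111 popcount=5 -> skip
r=104=1101000 popcount=3 -> skip
r=105=1101001 popcount=4 -> skip
r=106=1101010 popcount=4 -> skip
r=107=1101011 popcount=5 -> skip
r=108=1101100 popcount=4 -> skip
r=109=1101101 popcount=5 -> skip
r=110=1101110 popcount=5 -> skip
Kept rows: 64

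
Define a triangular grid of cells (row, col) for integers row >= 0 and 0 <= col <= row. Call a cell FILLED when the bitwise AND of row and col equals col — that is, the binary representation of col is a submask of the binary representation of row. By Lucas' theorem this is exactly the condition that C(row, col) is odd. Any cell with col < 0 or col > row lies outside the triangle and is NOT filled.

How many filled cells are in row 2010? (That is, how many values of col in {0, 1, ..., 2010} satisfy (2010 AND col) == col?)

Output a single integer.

Answer: 256

Derivation:
2010 in binary = 11111011010
popcount(2010) = number of 1-bits in 11111011010 = 8
A col c satisfies (2010 AND c) == c iff every set bit of c is also set in 2010; each of the 8 set bits of 2010 can independently be on or off in c.
count = 2^8 = 256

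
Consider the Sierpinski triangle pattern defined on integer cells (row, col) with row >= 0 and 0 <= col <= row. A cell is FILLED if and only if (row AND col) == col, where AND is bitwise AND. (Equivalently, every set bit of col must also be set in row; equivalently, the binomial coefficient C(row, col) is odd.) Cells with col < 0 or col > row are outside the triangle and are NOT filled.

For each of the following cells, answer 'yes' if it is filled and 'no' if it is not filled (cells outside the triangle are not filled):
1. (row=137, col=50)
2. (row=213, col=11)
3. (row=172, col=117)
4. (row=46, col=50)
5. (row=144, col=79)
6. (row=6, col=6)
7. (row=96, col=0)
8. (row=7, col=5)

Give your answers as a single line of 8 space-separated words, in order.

(137,50): row=0b10001001, col=0b110010, row AND col = 0b0 = 0; 0 != 50 -> empty
(213,11): row=0b11010101, col=0b1011, row AND col = 0b1 = 1; 1 != 11 -> empty
(172,117): row=0b10101100, col=0b1110101, row AND col = 0b100100 = 36; 36 != 117 -> empty
(46,50): col outside [0, 46] -> not filled
(144,79): row=0b10010000, col=0b1001111, row AND col = 0b0 = 0; 0 != 79 -> empty
(6,6): row=0b110, col=0b110, row AND col = 0b110 = 6; 6 == 6 -> filled
(96,0): row=0b1100000, col=0b0, row AND col = 0b0 = 0; 0 == 0 -> filled
(7,5): row=0b111, col=0b101, row AND col = 0b101 = 5; 5 == 5 -> filled

Answer: no no no no no yes yes yes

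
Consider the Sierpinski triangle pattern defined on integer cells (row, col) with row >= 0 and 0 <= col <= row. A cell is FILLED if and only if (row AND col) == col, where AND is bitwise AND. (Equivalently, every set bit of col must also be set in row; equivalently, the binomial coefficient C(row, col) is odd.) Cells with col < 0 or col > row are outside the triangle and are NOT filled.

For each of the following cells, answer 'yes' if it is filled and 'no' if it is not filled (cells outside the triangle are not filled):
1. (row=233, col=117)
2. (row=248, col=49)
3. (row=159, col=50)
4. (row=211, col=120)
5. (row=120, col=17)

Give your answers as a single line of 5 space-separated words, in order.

(233,117): row=0b11101001, col=0b1110101, row AND col = 0b1100001 = 97; 97 != 117 -> empty
(248,49): row=0b11111000, col=0b110001, row AND col = 0b110000 = 48; 48 != 49 -> empty
(159,50): row=0b10011111, col=0b110010, row AND col = 0b10010 = 18; 18 != 50 -> empty
(211,120): row=0b11010011, col=0b1111000, row AND col = 0b1010000 = 80; 80 != 120 -> empty
(120,17): row=0b1111000, col=0b10001, row AND col = 0b10000 = 16; 16 != 17 -> empty

Answer: no no no no no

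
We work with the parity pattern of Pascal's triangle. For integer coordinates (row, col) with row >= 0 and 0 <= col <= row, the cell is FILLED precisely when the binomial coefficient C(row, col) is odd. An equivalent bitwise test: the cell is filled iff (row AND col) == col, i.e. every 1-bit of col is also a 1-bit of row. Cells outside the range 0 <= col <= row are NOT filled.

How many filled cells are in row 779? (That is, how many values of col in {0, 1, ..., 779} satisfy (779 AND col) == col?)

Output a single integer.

779 in binary = 1100001011
popcount(779) = number of 1-bits in 1100001011 = 5
A col c satisfies (779 AND c) == c iff every set bit of c is also set in 779; each of the 5 set bits of 779 can independently be on or off in c.
count = 2^5 = 32

Answer: 32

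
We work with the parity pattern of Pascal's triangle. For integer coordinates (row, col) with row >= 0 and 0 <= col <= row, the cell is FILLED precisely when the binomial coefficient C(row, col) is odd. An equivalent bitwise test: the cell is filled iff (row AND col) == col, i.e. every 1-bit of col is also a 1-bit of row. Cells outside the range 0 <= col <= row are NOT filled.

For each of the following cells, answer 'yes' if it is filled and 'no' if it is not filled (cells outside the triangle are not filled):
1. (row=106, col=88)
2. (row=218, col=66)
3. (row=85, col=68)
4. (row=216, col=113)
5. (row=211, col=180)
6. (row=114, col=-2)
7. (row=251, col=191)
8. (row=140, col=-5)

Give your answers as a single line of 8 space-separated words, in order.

(106,88): row=0b1101010, col=0b1011000, row AND col = 0b1001000 = 72; 72 != 88 -> empty
(218,66): row=0b11011010, col=0b1000010, row AND col = 0b1000010 = 66; 66 == 66 -> filled
(85,68): row=0b1010101, col=0b1000100, row AND col = 0b1000100 = 68; 68 == 68 -> filled
(216,113): row=0b11011000, col=0b1110001, row AND col = 0b1010000 = 80; 80 != 113 -> empty
(211,180): row=0b11010011, col=0b10110100, row AND col = 0b10010000 = 144; 144 != 180 -> empty
(114,-2): col outside [0, 114] -> not filled
(251,191): row=0b11111011, col=0b10111111, row AND col = 0b10111011 = 187; 187 != 191 -> empty
(140,-5): col outside [0, 140] -> not filled

Answer: no yes yes no no no no no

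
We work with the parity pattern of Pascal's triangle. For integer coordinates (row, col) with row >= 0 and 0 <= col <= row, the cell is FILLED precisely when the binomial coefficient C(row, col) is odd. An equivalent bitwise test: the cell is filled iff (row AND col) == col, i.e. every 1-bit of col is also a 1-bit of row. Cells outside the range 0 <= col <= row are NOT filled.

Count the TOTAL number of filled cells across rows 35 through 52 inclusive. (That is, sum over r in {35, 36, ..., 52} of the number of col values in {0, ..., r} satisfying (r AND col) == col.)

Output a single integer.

Answer: 196

Derivation:
r35=100011 pc3: +8 =8
r36=100100 pc2: +4 =12
r37=100101 pc3: +8 =20
r38=100110 pc3: +8 =28
r39=100111 pc4: +16 =44
r40=101000 pc2: +4 =48
r41=101001 pc3: +8 =56
r42=101010 pc3: +8 =64
r43=101011 pc4: +16 =80
r44=101100 pc3: +8 =88
r45=101101 pc4: +16 =104
r46=101110 pc4: +16 =120
r47=101111 pc5: +32 =152
r48=110000 pc2: +4 =156
r49=110001 pc3: +8 =164
r50=110010 pc3: +8 =172
r51=110011 pc4: +16 =188
r52=110100 pc3: +8 =196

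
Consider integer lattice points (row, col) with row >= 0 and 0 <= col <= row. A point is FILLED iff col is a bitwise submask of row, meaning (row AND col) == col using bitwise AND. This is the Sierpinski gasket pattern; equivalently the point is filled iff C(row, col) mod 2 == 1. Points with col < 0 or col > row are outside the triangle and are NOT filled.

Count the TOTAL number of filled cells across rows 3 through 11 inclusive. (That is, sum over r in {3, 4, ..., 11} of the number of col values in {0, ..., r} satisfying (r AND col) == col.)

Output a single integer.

Answer: 40

Derivation:
r3=11 pc2: +4 =4
r4=100 pc1: +2 =6
r5=101 pc2: +4 =10
r6=110 pc2: +4 =14
r7=111 pc3: +8 =22
r8=1000 pc1: +2 =24
r9=1001 pc2: +4 =28
r10=1010 pc2: +4 =32
r11=1011 pc3: +8 =40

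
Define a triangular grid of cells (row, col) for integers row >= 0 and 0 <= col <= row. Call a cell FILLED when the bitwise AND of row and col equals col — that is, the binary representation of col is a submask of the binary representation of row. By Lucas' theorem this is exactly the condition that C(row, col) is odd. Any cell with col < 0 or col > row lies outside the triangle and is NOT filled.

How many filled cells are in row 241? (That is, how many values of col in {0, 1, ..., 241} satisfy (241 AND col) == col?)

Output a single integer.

241 in binary = 11110001
popcount(241) = number of 1-bits in 11110001 = 5
A col c satisfies (241 AND c) == c iff every set bit of c is also set in 241; each of the 5 set bits of 241 can independently be on or off in c.
count = 2^5 = 32

Answer: 32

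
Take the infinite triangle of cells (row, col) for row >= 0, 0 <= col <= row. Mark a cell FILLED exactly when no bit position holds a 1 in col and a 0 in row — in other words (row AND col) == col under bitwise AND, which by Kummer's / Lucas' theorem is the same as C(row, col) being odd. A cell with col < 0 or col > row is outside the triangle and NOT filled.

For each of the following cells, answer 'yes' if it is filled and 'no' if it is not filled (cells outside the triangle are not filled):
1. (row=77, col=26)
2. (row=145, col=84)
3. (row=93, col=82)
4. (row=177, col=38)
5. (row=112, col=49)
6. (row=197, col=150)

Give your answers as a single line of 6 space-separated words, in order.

Answer: no no no no no no

Derivation:
(77,26): row=0b1001101, col=0b11010, row AND col = 0b1000 = 8; 8 != 26 -> empty
(145,84): row=0b10010001, col=0b1010100, row AND col = 0b10000 = 16; 16 != 84 -> empty
(93,82): row=0b1011101, col=0b1010010, row AND col = 0b1010000 = 80; 80 != 82 -> empty
(177,38): row=0b10110001, col=0b100110, row AND col = 0b100000 = 32; 32 != 38 -> empty
(112,49): row=0b1110000, col=0b110001, row AND col = 0b110000 = 48; 48 != 49 -> empty
(197,150): row=0b11000101, col=0b10010110, row AND col = 0b10000100 = 132; 132 != 150 -> empty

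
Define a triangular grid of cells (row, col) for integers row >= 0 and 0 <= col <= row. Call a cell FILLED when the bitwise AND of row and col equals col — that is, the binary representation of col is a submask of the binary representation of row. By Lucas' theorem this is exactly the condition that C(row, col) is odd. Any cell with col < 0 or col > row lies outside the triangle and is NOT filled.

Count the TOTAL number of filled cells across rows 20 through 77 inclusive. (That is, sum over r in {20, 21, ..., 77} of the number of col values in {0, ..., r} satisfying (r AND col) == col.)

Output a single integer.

r20=10100 pc2: +4 =4
r21=10101 pc3: +8 =12
r22=10110 pc3: +8 =20
r23=10111 pc4: +16 =36
r24=11000 pc2: +4 =40
r25=11001 pc3: +8 =48
r26=11010 pc3: +8 =56
r27=11011 pc4: +16 =72
r28=11100 pc3: +8 =80
r29=11101 pc4: +16 =96
r30=11110 pc4: +16 =112
r31=11111 pc5: +32 =144
r32=100000 pc1: +2 =146
r33=100001 pc2: +4 =150
r34=100010 pc2: +4 =154
r35=100011 pc3: +8 =162
r36=100100 pc2: +4 =166
r37=100101 pc3: +8 =174
r38=100110 pc3: +8 =182
r39=100111 pc4: +16 =198
r40=101000 pc2: +4 =202
r41=101001 pc3: +8 =210
r42=101010 pc3: +8 =218
r43=101011 pc4: +16 =234
r44=101100 pc3: +8 =242
r45=101101 pc4: +16 =258
r46=101110 pc4: +16 =274
r47=101111 pc5: +32 =306
r48=110000 pc2: +4 =310
r49=110001 pc3: +8 =318
r50=110010 pc3: +8 =326
r51=110011 pc4: +16 =342
r52=110100 pc3: +8 =350
r53=110101 pc4: +16 =366
r54=110110 pc4: +16 =382
r55=110111 pc5: +32 =414
r56=111000 pc3: +8 =422
r57=111001 pc4: +16 =438
r58=111010 pc4: +16 =454
r59=111011 pc5: +32 =486
r60=111100 pc4: +16 =502
r61=111101 pc5: +32 =534
r62=111110 pc5: +32 =566
r63=111111 pc6: +64 =630
r64=1000000 pc1: +2 =632
r65=1000001 pc2: +4 =636
r66=1000010 pc2: +4 =640
r67=1000011 pc3: +8 =648
r68=1000100 pc2: +4 =652
r69=1000101 pc3: +8 =660
r70=1000110 pc3: +8 =668
r71=1000111 pc4: +16 =684
r72=1001000 pc2: +4 =688
r73=1001001 pc3: +8 =696
r74=1001010 pc3: +8 =704
r75=1001011 pc4: +16 =720
r76=1001100 pc3: +8 =728
r77=1001101 pc4: +16 =744

Answer: 744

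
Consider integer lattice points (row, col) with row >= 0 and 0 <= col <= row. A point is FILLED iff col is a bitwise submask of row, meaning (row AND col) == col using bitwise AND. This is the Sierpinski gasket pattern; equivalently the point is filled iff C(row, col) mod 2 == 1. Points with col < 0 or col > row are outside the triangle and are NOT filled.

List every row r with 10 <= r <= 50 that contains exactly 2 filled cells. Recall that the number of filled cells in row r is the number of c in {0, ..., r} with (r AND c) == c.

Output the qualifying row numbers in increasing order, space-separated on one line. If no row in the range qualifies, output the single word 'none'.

Row r has 2^popcount(r) filled cells, so we need popcount(r) = log2(2) = 1.
Scan r = 10..50 and keep those with exactly 1 one-bits:
r=10=1010 popcount=2 -> skip
r=11=1011 popcount=3 -> skip
r=12=1100 popcount=2 -> skip
r=13=1101 popcount=3 -> skip
r=14=1110 popcount=3 -> skip
r=15=1111 popcount=4 -> skip
r=16=10000 popcount=1 -> KEEP
r=17=10001 popcount=2 -> skip
r=18=10010 popcount=2 -> skip
r=19=10011 popcount=3 -> skip
r=20=10100 popcount=2 -> skip
r=21=10101 popcount=3 -> skip
r=22=10110 popcount=3 -> skip
r=23=10111 popcount=4 -> skip
r=24=11000 popcount=2 -> skip
r=25=11001 popcount=3 -> skip
r=26=11010 popcount=3 -> skip
r=27=11011 popcount=4 -> skip
r=28=11100 popcount=3 -> skip
r=29=11101 popcount=4 -> skip
r=30=11110 popcount=4 -> skip
r=31=11111 popcount=5 -> skip
r=32=100000 popcount=1 -> KEEP
r=33=100001 popcount=2 -> skip
r=34=100010 popcount=2 -> skip
r=35=100011 popcount=3 -> skip
r=36=100100 popcount=2 -> skip
r=37=100101 popcount=3 -> skip
r=38=100110 popcount=3 -> skip
r=39=100111 popcount=4 -> skip
r=40=101000 popcount=2 -> skip
r=41=101001 popcount=3 -> skip
r=42=101010 popcount=3 -> skip
r=43=101011 popcount=4 -> skip
r=44=101100 popcount=3 -> skip
r=45=101101 popcount=4 -> skip
r=46=101110 popcount=4 -> skip
r=47=101111 popcount=5 -> skip
r=48=110000 popcount=2 -> skip
r=49=110001 popcount=3 -> skip
r=50=110010 popcount=3 -> skip
Kept rows: 16 32

Answer: 16 32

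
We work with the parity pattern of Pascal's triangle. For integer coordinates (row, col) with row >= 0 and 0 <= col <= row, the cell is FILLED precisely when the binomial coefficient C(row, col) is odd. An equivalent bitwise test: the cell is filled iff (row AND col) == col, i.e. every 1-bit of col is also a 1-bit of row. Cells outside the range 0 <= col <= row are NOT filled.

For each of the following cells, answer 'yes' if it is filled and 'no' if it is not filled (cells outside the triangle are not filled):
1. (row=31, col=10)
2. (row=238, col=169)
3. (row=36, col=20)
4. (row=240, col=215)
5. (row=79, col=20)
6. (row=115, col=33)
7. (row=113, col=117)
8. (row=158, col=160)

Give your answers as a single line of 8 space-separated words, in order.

Answer: yes no no no no yes no no

Derivation:
(31,10): row=0b11111, col=0b1010, row AND col = 0b1010 = 10; 10 == 10 -> filled
(238,169): row=0b11101110, col=0b10101001, row AND col = 0b10101000 = 168; 168 != 169 -> empty
(36,20): row=0b100100, col=0b10100, row AND col = 0b100 = 4; 4 != 20 -> empty
(240,215): row=0b11110000, col=0b11010111, row AND col = 0b11010000 = 208; 208 != 215 -> empty
(79,20): row=0b1001111, col=0b10100, row AND col = 0b100 = 4; 4 != 20 -> empty
(115,33): row=0b1110011, col=0b100001, row AND col = 0b100001 = 33; 33 == 33 -> filled
(113,117): col outside [0, 113] -> not filled
(158,160): col outside [0, 158] -> not filled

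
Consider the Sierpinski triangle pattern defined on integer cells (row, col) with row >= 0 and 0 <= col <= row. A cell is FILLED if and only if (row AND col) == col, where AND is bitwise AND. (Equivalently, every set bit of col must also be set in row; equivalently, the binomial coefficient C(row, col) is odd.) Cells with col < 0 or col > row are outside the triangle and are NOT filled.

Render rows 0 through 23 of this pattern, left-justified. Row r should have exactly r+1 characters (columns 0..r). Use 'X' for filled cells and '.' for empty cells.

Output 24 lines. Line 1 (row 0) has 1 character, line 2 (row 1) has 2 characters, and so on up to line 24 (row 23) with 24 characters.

Answer: X
XX
X.X
XXXX
X...X
XX..XX
X.X.X.X
XXXXXXXX
X.......X
XX......XX
X.X.....X.X
XXXX....XXXX
X...X...X...X
XX..XX..XX..XX
X.X.X.X.X.X.X.X
XXXXXXXXXXXXXXXX
X...............X
XX..............XX
X.X.............X.X
XXXX............XXXX
X...X...........X...X
XX..XX..........XX..XX
X.X.X.X.........X.X.X.X
XXXXXXXX........XXXXXXXX

Derivation:
r0=0: X
r1=1: XX
r2=10: X.X
r3=11: XXXX
r4=100: X...X
r5=101: XX..XX
r6=110: X.X.X.X
r7=111: XXXXXXXX
r8=1000: X.......X
r9=1001: XX......XX
r10=1010: X.X.....X.X
r11=1011: XXXX....XXXX
r12=1100: X...X...X...X
r13=1101: XX..XX..XX..XX
r14=1110: X.X.X.X.X.X.X.X
r15=1111: XXXXXXXXXXXXXXXX
r16=10000: X...............X
r17=10001: XX..............XX
r18=10010: X.X.............X.X
r19=10011: XXXX............XXXX
r20=10100: X...X...........X...X
r21=10101: XX..XX..........XX..XX
r22=10110: X.X.X.X.........X.X.X.X
r23=10111: XXXXXXXX........XXXXXXXX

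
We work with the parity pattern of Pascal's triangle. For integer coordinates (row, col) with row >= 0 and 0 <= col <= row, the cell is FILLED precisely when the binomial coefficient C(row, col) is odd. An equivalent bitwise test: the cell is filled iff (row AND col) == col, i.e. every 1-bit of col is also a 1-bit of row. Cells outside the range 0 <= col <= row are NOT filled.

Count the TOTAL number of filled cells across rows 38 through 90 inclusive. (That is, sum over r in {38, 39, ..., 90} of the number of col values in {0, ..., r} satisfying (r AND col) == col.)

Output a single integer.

Answer: 766

Derivation:
r38=100110 pc3: +8 =8
r39=100111 pc4: +16 =24
r40=101000 pc2: +4 =28
r41=101001 pc3: +8 =36
r42=101010 pc3: +8 =44
r43=101011 pc4: +16 =60
r44=101100 pc3: +8 =68
r45=101101 pc4: +16 =84
r46=101110 pc4: +16 =100
r47=101111 pc5: +32 =132
r48=110000 pc2: +4 =136
r49=110001 pc3: +8 =144
r50=110010 pc3: +8 =152
r51=110011 pc4: +16 =168
r52=110100 pc3: +8 =176
r53=110101 pc4: +16 =192
r54=110110 pc4: +16 =208
r55=110111 pc5: +32 =240
r56=111000 pc3: +8 =248
r57=111001 pc4: +16 =264
r58=111010 pc4: +16 =280
r59=111011 pc5: +32 =312
r60=111100 pc4: +16 =328
r61=111101 pc5: +32 =360
r62=111110 pc5: +32 =392
r63=111111 pc6: +64 =456
r64=1000000 pc1: +2 =458
r65=1000001 pc2: +4 =462
r66=1000010 pc2: +4 =466
r67=1000011 pc3: +8 =474
r68=1000100 pc2: +4 =478
r69=1000101 pc3: +8 =486
r70=1000110 pc3: +8 =494
r71=1000111 pc4: +16 =510
r72=1001000 pc2: +4 =514
r73=1001001 pc3: +8 =522
r74=1001010 pc3: +8 =530
r75=1001011 pc4: +16 =546
r76=1001100 pc3: +8 =554
r77=1001101 pc4: +16 =570
r78=1001110 pc4: +16 =586
r79=1001111 pc5: +32 =618
r80=1010000 pc2: +4 =622
r81=1010001 pc3: +8 =630
r82=1010010 pc3: +8 =638
r83=1010011 pc4: +16 =654
r84=1010100 pc3: +8 =662
r85=1010101 pc4: +16 =678
r86=1010110 pc4: +16 =694
r87=1010111 pc5: +32 =726
r88=1011000 pc3: +8 =734
r89=1011001 pc4: +16 =750
r90=1011010 pc4: +16 =766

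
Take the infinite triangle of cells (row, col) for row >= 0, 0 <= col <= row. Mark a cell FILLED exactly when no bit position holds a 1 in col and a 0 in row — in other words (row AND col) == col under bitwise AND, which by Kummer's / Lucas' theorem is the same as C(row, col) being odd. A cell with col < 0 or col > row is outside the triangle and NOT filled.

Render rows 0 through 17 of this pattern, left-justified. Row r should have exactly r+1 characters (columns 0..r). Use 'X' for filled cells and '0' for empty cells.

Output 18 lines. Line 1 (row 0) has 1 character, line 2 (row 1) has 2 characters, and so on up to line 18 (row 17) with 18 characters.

Answer: X
XX
X0X
XXXX
X000X
XX00XX
X0X0X0X
XXXXXXXX
X0000000X
XX000000XX
X0X00000X0X
XXXX0000XXXX
X000X000X000X
XX00XX00XX00XX
X0X0X0X0X0X0X0X
XXXXXXXXXXXXXXXX
X000000000000000X
XX00000000000000XX

Derivation:
r0=0: X
r1=1: XX
r2=10: X0X
r3=11: XXXX
r4=100: X000X
r5=101: XX00XX
r6=110: X0X0X0X
r7=111: XXXXXXXX
r8=1000: X0000000X
r9=1001: XX000000XX
r10=1010: X0X00000X0X
r11=1011: XXXX0000XXXX
r12=1100: X000X000X000X
r13=1101: XX00XX00XX00XX
r14=1110: X0X0X0X0X0X0X0X
r15=1111: XXXXXXXXXXXXXXXX
r16=10000: X000000000000000X
r17=10001: XX00000000000000XX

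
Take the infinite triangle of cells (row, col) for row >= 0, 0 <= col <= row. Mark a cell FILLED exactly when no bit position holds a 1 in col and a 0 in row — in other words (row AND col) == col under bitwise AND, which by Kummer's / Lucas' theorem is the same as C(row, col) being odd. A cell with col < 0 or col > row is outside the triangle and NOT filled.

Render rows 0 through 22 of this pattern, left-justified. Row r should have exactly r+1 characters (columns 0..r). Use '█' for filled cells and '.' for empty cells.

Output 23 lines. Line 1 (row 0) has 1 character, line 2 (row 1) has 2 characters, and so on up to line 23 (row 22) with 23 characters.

Answer: █
██
█.█
████
█...█
██..██
█.█.█.█
████████
█.......█
██......██
█.█.....█.█
████....████
█...█...█...█
██..██..██..██
█.█.█.█.█.█.█.█
████████████████
█...............█
██..............██
█.█.............█.█
████............████
█...█...........█...█
██..██..........██..██
█.█.█.█.........█.█.█.█

Derivation:
r0=0: █
r1=1: ██
r2=10: █.█
r3=11: ████
r4=100: █...█
r5=101: ██..██
r6=110: █.█.█.█
r7=111: ████████
r8=1000: █.......█
r9=1001: ██......██
r10=1010: █.█.....█.█
r11=1011: ████....████
r12=1100: █...█...█...█
r13=1101: ██..██..██..██
r14=1110: █.█.█.█.█.█.█.█
r15=1111: ████████████████
r16=10000: █...............█
r17=10001: ██..............██
r18=10010: █.█.............█.█
r19=10011: ████............████
r20=10100: █...█...........█...█
r21=10101: ██..██..........██..██
r22=10110: █.█.█.█.........█.█.█.█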